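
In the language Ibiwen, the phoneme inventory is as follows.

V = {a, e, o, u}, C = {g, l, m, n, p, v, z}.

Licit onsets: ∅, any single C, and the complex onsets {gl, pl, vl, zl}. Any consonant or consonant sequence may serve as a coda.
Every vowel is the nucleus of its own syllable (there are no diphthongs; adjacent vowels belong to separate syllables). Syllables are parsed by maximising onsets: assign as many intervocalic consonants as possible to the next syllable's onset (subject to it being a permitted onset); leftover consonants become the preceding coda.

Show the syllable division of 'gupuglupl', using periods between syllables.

gu.pu.glupl

Vowels present: u, u, u; each is a nucleus, giving 3 syllables.
σ1/σ2 boundary: /p/ → onset of the next syllable (single consonants are always licit onsets).
σ2/σ3 boundary: /gl/ is a licit onset in full, so it all attaches to the next syllable.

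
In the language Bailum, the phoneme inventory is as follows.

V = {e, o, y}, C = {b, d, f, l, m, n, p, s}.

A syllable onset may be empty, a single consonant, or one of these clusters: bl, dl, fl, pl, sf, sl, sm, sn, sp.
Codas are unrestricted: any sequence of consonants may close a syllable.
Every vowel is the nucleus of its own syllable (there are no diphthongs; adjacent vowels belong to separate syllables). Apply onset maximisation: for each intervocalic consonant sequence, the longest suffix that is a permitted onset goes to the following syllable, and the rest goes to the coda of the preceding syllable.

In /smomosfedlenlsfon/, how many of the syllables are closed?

The vowels are o, o, e, e, o — 5 nuclei, so 5 syllables.
Between /o/ (V1) and /o/ (V2): /m/ → onset of the next syllable (single consonants are always licit onsets).
Between /o/ (V2) and /e/ (V3): cluster /sf/ — /sf/ is itself a permitted onset, so the whole cluster goes right; preceding coda = ∅.
Between /e/ (V3) and /e/ (V4): /dl/ — entire cluster is a permitted onset → onset /dl/, coda ∅.
Between /e/ (V4) and /o/ (V5): cluster /nlsf/ — the longest permitted-onset suffix is /sf/; onset = /sf/, preceding coda = /nl/.
Syllabification: smo.mo.sfe.dlenl.sfon.
Classifying each syllable: /smo/ (open), /mo/ (open), /sfe/ (open), /dlenl/ (closed), /sfon/ (closed).
Closed syllables: 2.

2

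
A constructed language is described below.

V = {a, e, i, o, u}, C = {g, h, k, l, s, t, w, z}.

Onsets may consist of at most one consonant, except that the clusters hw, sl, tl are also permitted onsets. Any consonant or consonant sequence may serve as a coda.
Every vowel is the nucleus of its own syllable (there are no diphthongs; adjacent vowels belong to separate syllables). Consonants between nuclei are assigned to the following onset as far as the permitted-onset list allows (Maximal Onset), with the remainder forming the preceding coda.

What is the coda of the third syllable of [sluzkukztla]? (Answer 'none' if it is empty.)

none

Nuclei (vowels): u, u, a → 3 syllables.
Between /u/ (V1) and /u/ (V2): cluster /zk/ — the longest permitted-onset suffix is /k/; onset = /k/, preceding coda = /z/.
Between /u/ (V2) and /a/ (V3): /kztl/ — longest licit onset from the right is /tl/, leaving /kz/ as coda.
Result: sluz.kukz.tla.
Syllable 3 is /tla/: onset /tl/, nucleus /a/, coda ∅.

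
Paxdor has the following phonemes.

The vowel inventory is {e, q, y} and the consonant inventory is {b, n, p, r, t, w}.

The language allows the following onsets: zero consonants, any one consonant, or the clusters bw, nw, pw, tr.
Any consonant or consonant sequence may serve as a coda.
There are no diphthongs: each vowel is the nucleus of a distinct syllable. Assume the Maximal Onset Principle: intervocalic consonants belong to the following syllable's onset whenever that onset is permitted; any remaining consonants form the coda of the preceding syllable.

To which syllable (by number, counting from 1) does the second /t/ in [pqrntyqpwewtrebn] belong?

5

The vowels are q, y, q, e, e — 5 nuclei, so 5 syllables.
V1 /q/ – V2 /y/: /rnt/ — longest licit onset from the right is /t/, leaving /rn/ as coda.
V2 /y/ – V3 /q/: no consonants, so the boundary falls immediately after /y/.
V3 /q/ – V4 /e/: /pw/ is a licit onset in full, so it all attaches to the next syllable.
V4 /e/ – V5 /e/: /wtr/ — longest licit onset from the right is /tr/, leaving /w/ as coda.
Putting it together: pqrn.ty.q.pwew.trebn.
The second /t/ is in the onset of syllable 5 (/trebn/).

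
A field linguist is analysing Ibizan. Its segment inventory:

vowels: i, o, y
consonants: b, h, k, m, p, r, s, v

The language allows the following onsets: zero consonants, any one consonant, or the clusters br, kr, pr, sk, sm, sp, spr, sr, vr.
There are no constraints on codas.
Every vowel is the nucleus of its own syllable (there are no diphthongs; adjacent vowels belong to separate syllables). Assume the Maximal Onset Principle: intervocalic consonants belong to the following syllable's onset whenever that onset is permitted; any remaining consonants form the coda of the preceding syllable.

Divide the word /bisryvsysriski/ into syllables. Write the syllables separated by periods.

bi.sryv.sy.sri.ski

Nuclei (vowels): i, y, y, i, i → 5 syllables.
σ1/σ2 boundary: /sr/ is a licit onset in full, so it all attaches to the next syllable.
σ2/σ3 boundary: cluster /vs/ — the longest permitted-onset suffix is /s/; onset = /s/, preceding coda = /v/.
σ3/σ4 boundary: cluster /sr/ — /sr/ is itself a permitted onset, so the whole cluster goes right; preceding coda = ∅.
σ4/σ5 boundary: /sk/ is a licit onset in full, so it all attaches to the next syllable.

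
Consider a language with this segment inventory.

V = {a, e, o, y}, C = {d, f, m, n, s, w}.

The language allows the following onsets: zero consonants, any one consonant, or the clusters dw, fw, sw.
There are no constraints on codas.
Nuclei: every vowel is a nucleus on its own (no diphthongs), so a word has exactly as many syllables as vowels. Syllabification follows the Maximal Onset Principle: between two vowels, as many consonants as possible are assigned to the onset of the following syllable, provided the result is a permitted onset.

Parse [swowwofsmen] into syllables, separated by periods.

Vowels present: o, o, e; each is a nucleus, giving 3 syllables.
/o…o/ gap (V1→V2): /ww/ — longest licit onset from the right is /w/, leaving /w/ as coda.
/o…e/ gap (V2→V3): /fsm/ — longest licit onset from the right is /m/, leaving /fs/ as coda.

swow.wofs.men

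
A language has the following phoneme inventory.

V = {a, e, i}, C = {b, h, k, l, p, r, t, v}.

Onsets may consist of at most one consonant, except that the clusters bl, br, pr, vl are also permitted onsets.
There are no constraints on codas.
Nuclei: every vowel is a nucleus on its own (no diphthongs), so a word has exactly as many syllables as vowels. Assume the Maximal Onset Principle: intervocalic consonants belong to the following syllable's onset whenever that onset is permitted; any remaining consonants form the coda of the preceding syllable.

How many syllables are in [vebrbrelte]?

3

Nuclei (vowels): e, e, e → 3 syllables.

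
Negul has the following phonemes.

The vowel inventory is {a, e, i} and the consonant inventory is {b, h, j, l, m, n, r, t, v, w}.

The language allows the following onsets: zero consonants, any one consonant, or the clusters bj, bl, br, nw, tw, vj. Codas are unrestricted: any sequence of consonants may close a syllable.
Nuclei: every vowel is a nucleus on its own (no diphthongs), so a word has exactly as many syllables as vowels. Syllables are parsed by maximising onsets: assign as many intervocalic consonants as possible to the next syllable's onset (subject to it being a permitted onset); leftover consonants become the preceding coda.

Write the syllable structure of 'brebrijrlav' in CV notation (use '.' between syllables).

CCV.CCVCC.CVC

The vowels are e, i, a — 3 nuclei, so 3 syllables.
V1 /e/ – V2 /i/: cluster /br/ — /br/ is itself a permitted onset, so the whole cluster goes right; preceding coda = ∅.
V2 /i/ – V3 /a/: cluster /jrl/ — the longest permitted-onset suffix is /l/; onset = /l/, preceding coda = /jr/.
Syllabification: bre.brijr.lav.
Mapping each syllable to C/V: /bre/ → CCV, /brijr/ → CCVCC, /lav/ → CVC.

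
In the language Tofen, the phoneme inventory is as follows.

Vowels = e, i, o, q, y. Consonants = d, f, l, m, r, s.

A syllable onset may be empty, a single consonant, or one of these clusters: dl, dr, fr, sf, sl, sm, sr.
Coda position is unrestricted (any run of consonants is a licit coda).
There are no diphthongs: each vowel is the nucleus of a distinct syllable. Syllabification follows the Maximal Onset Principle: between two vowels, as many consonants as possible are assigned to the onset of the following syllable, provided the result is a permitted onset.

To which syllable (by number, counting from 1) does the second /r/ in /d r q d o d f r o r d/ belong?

The vowels are q, o, o — 3 nuclei, so 3 syllables.
Between /q/ (V1) and /o/ (V2): just /d/ — single C goes to the following onset.
Between /o/ (V2) and /o/ (V3): /dfr/ splits as /d/ + /fr/ (/fr/ is the longest suffix that is a licit onset).
Syllabification: drq.dod.frord.
The second /r/ is in the onset of syllable 3 (/frord/).

3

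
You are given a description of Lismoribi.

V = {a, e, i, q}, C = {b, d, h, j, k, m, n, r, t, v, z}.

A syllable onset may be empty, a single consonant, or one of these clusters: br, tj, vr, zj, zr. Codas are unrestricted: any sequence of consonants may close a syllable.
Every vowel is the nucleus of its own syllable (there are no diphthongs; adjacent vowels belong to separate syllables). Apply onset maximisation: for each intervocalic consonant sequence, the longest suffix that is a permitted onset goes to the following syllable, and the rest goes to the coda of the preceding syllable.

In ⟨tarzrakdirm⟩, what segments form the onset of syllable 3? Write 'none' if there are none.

The vowels are a, a, i — 3 nuclei, so 3 syllables.
V1 /a/ – V2 /a/: /rzr/ splits as /r/ + /zr/ (/zr/ is the longest suffix that is a licit onset).
V2 /a/ – V3 /i/: /kd/; trying suffixes from longest down, /d/ is the first permitted one, so coda /k/ | onset /d/.
Result: tar.zrak.dirm.
Syllable 3 is /dirm/: onset /d/, nucleus /i/, coda /rm/.

d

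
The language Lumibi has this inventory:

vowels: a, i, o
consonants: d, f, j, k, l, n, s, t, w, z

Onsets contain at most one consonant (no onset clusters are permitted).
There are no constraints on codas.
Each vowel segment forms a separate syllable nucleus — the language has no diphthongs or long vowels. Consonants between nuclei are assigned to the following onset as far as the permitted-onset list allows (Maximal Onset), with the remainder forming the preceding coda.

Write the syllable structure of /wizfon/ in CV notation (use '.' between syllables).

Nuclei (vowels): i, o → 2 syllables.
Between /i/ (V1) and /o/ (V2): /zf/ — longest licit onset from the right is /f/, leaving /z/ as coda.
Result: wiz.fon.
Mapping each syllable to C/V: /wiz/ → CVC, /fon/ → CVC.

CVC.CVC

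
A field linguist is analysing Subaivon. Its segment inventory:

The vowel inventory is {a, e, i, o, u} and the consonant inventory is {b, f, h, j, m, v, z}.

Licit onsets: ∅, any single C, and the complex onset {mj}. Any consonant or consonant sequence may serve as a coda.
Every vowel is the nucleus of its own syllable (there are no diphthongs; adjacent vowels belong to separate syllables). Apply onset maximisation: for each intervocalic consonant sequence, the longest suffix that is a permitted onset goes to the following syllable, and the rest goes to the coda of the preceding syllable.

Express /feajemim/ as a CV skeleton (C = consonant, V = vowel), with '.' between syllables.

Nuclei (vowels): e, a, e, i → 4 syllables.
V1 /e/ – V2 /a/: nothing intervenes; syllable break is V.V.
V2 /a/ – V3 /e/: /j/ → onset of the next syllable (single consonants are always licit onsets).
V3 /e/ – V4 /i/: /m/ → onset of the next syllable (single consonants are always licit onsets).
Putting it together: fe.a.je.mim.
Mapping each syllable to C/V: /fe/ → CV, /a/ → V, /je/ → CV, /mim/ → CVC.

CV.V.CV.CVC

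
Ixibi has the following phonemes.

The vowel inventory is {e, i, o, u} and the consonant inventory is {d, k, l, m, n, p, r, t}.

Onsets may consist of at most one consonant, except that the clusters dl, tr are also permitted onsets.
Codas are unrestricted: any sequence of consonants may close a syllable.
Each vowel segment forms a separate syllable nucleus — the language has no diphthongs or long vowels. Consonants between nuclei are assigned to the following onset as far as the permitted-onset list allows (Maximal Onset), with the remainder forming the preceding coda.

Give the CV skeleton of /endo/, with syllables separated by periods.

VC.CV

Nuclei (vowels): e, o → 2 syllables.
/e…o/ gap (V1→V2): cluster /nd/ — the longest permitted-onset suffix is /d/; onset = /d/, preceding coda = /n/.
So the parse is en.do.
Mapping each syllable to C/V: /en/ → VC, /do/ → CV.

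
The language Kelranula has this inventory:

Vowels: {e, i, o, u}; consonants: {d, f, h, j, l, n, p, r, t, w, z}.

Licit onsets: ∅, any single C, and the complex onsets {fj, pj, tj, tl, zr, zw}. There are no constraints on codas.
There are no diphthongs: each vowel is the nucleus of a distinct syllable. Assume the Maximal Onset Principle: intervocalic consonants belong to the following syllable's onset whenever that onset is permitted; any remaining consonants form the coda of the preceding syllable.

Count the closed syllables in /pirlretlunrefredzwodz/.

5

Nuclei (vowels): i, e, u, e, e, o → 6 syllables.
V1 /i/ – V2 /e/: /rlr/; trying suffixes from longest down, /r/ is the first permitted one, so coda /rl/ | onset /r/.
V2 /e/ – V3 /u/: /tl/ — entire cluster is a permitted onset → onset /tl/, coda ∅.
V3 /u/ – V4 /e/: /nr/; trying suffixes from longest down, /r/ is the first permitted one, so coda /n/ | onset /r/.
V4 /e/ – V5 /e/: /fr/ splits as /f/ + /r/ (/r/ is the longest suffix that is a licit onset).
V5 /e/ – V6 /o/: /dzw/ — longest licit onset from the right is /zw/, leaving /d/ as coda.
Putting it together: pirl.re.tlun.ref.red.zwodz.
Classifying each syllable: /pirl/ (closed), /re/ (open), /tlun/ (closed), /ref/ (closed), /red/ (closed), /zwodz/ (closed).
Closed syllables: 5.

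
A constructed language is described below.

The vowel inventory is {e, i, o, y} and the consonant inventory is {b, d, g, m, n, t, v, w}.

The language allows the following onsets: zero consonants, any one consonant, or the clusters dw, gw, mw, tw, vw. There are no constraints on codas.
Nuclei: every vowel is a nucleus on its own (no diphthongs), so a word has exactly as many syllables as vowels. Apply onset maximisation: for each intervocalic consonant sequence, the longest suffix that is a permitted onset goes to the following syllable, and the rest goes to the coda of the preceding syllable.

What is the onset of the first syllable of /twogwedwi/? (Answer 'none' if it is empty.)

tw

Vowels present: o, e, i; each is a nucleus, giving 3 syllables.
σ1/σ2 boundary: /gw/ — entire cluster is a permitted onset → onset /gw/, coda ∅.
σ2/σ3 boundary: /dw/ is a licit onset in full, so it all attaches to the next syllable.
Putting it together: two.gwe.dwi.
Syllable 1 is /two/: onset /tw/, nucleus /o/, coda ∅.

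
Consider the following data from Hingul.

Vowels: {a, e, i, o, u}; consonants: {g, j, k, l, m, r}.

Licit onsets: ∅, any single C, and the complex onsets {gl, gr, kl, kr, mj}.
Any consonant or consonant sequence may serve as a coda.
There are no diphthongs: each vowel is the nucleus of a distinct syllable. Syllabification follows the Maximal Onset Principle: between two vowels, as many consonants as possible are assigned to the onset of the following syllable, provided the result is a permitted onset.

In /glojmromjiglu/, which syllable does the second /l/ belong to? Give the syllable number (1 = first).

4

Vowels present: o, o, i, u; each is a nucleus, giving 4 syllables.
Between /o/ (V1) and /o/ (V2): /jmr/ — longest licit onset from the right is /r/, leaving /jm/ as coda.
Between /o/ (V2) and /i/ (V3): /mj/ is a licit onset in full, so it all attaches to the next syllable.
Between /i/ (V3) and /u/ (V4): /gl/ is a licit onset in full, so it all attaches to the next syllable.
So the parse is glojm.ro.mji.glu.
The second /l/ is in the onset of syllable 4 (/glu/).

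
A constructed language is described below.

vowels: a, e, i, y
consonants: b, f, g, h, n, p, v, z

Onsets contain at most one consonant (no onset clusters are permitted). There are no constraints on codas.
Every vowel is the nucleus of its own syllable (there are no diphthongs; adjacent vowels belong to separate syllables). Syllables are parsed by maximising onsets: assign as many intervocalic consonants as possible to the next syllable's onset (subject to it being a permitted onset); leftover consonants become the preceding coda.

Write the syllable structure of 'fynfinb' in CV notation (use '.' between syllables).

The vowels are y, i — 2 nuclei, so 2 syllables.
Between /y/ (V1) and /i/ (V2): /nf/ — longest licit onset from the right is /f/, leaving /n/ as coda.
Putting it together: fyn.finb.
Mapping each syllable to C/V: /fyn/ → CVC, /finb/ → CVCC.

CVC.CVCC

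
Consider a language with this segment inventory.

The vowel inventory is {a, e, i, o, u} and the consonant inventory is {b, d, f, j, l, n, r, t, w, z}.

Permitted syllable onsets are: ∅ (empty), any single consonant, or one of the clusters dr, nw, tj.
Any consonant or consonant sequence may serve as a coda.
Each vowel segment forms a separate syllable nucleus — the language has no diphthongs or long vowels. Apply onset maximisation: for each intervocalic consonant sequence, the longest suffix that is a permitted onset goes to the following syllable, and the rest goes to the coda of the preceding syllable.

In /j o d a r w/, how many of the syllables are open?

1

Vowels present: o, a; each is a nucleus, giving 2 syllables.
σ1/σ2 boundary: /d/ is a single consonant, so it becomes the next onset.
Result: jo.darw.
Classifying each syllable: /jo/ (open), /darw/ (closed).
Open syllables: 1.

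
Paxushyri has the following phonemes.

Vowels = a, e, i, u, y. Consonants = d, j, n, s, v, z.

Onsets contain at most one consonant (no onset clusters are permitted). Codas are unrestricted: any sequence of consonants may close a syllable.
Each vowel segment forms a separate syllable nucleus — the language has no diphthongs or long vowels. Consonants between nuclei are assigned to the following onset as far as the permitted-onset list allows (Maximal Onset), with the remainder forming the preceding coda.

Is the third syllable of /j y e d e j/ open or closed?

The vowels are y, e, e — 3 nuclei, so 3 syllables.
Between /y/ (V1) and /e/ (V2): nothing intervenes; syllable break is V.V.
Between /e/ (V2) and /e/ (V3): just /d/ — single C goes to the following onset.
Result: jy.e.dej.
Syllable 3 is /dej/ with coda /j/, so it is closed.

closed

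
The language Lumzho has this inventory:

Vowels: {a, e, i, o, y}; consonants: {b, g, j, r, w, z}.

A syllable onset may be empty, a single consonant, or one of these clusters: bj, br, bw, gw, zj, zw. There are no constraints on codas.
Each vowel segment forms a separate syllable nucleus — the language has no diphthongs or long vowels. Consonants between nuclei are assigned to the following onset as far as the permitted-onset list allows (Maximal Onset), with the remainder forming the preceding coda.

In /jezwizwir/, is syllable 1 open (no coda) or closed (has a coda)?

Nuclei (vowels): e, i, i → 3 syllables.
Between /e/ (V1) and /i/ (V2): /zw/ — entire cluster is a permitted onset → onset /zw/, coda ∅.
Between /i/ (V2) and /i/ (V3): /zw/ is a licit onset in full, so it all attaches to the next syllable.
Putting it together: je.zwi.zwir.
Syllable 1 is /je/; it ends in its nucleus with no coda, so it is open.

open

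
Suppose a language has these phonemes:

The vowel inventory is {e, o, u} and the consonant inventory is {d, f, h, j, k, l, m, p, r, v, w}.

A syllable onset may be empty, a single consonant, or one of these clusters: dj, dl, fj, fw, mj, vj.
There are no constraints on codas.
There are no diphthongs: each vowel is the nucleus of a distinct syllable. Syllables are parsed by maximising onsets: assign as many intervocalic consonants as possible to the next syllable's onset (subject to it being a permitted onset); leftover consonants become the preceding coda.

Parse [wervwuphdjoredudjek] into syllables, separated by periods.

Vowels present: e, u, o, e, u, e; each is a nucleus, giving 6 syllables.
Between /e/ (V1) and /u/ (V2): /rvw/ splits as /rv/ + /w/ (/w/ is the longest suffix that is a licit onset).
Between /u/ (V2) and /o/ (V3): /phdj/ splits as /ph/ + /dj/ (/dj/ is the longest suffix that is a licit onset).
Between /o/ (V3) and /e/ (V4): /r/ → onset of the next syllable (single consonants are always licit onsets).
Between /e/ (V4) and /u/ (V5): /d/ is a single consonant, so it becomes the next onset.
Between /u/ (V5) and /e/ (V6): /dj/ — entire cluster is a permitted onset → onset /dj/, coda ∅.

werv.wuph.djo.re.du.djek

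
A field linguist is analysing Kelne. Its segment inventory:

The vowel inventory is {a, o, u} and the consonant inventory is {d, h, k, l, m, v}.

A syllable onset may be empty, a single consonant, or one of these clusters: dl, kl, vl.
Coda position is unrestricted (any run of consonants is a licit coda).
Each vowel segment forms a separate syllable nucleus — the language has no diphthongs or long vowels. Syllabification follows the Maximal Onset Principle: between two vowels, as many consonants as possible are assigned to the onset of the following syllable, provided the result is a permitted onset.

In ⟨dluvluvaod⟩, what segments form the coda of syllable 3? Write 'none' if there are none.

none

The vowels are u, u, a, o — 4 nuclei, so 4 syllables.
σ1/σ2 boundary: cluster /vl/ — /vl/ is itself a permitted onset, so the whole cluster goes right; preceding coda = ∅.
σ2/σ3 boundary: /v/ → onset of the next syllable (single consonants are always licit onsets).
σ3/σ4 boundary: nothing intervenes; syllable break is V.V.
Putting it together: dlu.vlu.va.od.
Syllable 3 is /va/: onset /v/, nucleus /a/, coda ∅.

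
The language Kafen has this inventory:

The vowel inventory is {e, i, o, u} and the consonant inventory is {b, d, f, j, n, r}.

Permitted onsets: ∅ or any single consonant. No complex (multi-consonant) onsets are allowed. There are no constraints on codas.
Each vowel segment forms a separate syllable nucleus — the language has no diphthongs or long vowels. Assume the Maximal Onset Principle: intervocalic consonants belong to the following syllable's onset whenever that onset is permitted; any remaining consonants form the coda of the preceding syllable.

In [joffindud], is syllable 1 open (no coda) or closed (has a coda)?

closed

The vowels are o, i, u — 3 nuclei, so 3 syllables.
V1 /o/ – V2 /i/: /ff/ — longest licit onset from the right is /f/, leaving /f/ as coda.
V2 /i/ – V3 /u/: /nd/ splits as /n/ + /d/ (/d/ is the longest suffix that is a licit onset).
Result: jof.fin.dud.
Syllable 1 is /jof/ with coda /f/, so it is closed.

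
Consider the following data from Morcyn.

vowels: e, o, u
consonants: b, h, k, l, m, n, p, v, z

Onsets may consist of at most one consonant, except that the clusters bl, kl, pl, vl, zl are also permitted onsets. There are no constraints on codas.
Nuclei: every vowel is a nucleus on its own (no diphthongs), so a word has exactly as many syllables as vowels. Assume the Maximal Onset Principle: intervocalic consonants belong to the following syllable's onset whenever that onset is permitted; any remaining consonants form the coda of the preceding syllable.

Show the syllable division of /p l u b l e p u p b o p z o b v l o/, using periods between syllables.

plu.ble.pup.bop.zob.vlo

Vowels present: u, e, u, o, o, o; each is a nucleus, giving 6 syllables.
V1 /u/ – V2 /e/: /bl/ — entire cluster is a permitted onset → onset /bl/, coda ∅.
V2 /e/ – V3 /u/: just /p/ — single C goes to the following onset.
V3 /u/ – V4 /o/: cluster /pb/ — the longest permitted-onset suffix is /b/; onset = /b/, preceding coda = /p/.
V4 /o/ – V5 /o/: /pz/ splits as /p/ + /z/ (/z/ is the longest suffix that is a licit onset).
V5 /o/ – V6 /o/: /bvl/ — longest licit onset from the right is /vl/, leaving /b/ as coda.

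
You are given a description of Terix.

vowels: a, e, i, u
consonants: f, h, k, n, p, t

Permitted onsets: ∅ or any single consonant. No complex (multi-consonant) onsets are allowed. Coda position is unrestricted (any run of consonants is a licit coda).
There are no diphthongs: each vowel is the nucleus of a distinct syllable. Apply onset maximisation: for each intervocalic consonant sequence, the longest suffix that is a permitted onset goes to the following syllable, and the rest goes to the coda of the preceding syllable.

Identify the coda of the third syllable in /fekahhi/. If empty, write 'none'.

Nuclei (vowels): e, a, i → 3 syllables.
σ1/σ2 boundary: just /k/ — single C goes to the following onset.
σ2/σ3 boundary: /hh/; trying suffixes from longest down, /h/ is the first permitted one, so coda /h/ | onset /h/.
Putting it together: fe.kah.hi.
Syllable 3 is /hi/: onset /h/, nucleus /i/, coda ∅.

none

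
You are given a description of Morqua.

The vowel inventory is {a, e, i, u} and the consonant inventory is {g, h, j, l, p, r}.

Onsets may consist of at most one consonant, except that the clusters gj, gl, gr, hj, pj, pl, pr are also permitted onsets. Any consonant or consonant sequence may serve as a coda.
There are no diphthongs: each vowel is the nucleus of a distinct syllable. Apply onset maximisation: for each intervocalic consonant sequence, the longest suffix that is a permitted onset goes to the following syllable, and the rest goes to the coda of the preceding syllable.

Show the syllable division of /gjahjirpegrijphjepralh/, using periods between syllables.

gja.hjir.pe.grijp.hje.pralh

Vowels present: a, i, e, i, e, a; each is a nucleus, giving 6 syllables.
Between /a/ (V1) and /i/ (V2): /hj/ is a licit onset in full, so it all attaches to the next syllable.
Between /i/ (V2) and /e/ (V3): cluster /rp/ — the longest permitted-onset suffix is /p/; onset = /p/, preceding coda = /r/.
Between /e/ (V3) and /i/ (V4): /gr/ — entire cluster is a permitted onset → onset /gr/, coda ∅.
Between /i/ (V4) and /e/ (V5): /jphj/; trying suffixes from longest down, /hj/ is the first permitted one, so coda /jp/ | onset /hj/.
Between /e/ (V5) and /a/ (V6): /pr/ is a licit onset in full, so it all attaches to the next syllable.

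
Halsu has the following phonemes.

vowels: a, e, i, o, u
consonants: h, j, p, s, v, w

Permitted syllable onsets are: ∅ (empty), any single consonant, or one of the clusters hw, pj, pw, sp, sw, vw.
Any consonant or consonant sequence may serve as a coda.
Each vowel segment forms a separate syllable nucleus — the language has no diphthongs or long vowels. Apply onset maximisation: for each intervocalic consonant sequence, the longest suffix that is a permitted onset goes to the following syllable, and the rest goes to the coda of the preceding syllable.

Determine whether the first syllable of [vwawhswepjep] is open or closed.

Nuclei (vowels): a, e, e → 3 syllables.
/a…e/ gap (V1→V2): /whsw/ splits as /wh/ + /sw/ (/sw/ is the longest suffix that is a licit onset).
/e…e/ gap (V2→V3): /pj/ is a licit onset in full, so it all attaches to the next syllable.
So the parse is vwawh.swe.pjep.
Syllable 1 is /vwawh/ with coda /wh/, so it is closed.

closed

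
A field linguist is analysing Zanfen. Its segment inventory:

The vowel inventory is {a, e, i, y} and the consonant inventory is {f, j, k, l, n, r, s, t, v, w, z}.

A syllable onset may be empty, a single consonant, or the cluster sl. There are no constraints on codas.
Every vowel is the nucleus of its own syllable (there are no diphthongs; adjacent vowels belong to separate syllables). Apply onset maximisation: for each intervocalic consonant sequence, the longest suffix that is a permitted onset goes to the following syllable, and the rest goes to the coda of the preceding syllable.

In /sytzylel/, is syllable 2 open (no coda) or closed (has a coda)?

Vowels present: y, y, e; each is a nucleus, giving 3 syllables.
σ1/σ2 boundary: /tz/; trying suffixes from longest down, /z/ is the first permitted one, so coda /t/ | onset /z/.
σ2/σ3 boundary: /l/ → onset of the next syllable (single consonants are always licit onsets).
Syllabification: syt.zy.lel.
Syllable 2 is /zy/; it ends in its nucleus with no coda, so it is open.

open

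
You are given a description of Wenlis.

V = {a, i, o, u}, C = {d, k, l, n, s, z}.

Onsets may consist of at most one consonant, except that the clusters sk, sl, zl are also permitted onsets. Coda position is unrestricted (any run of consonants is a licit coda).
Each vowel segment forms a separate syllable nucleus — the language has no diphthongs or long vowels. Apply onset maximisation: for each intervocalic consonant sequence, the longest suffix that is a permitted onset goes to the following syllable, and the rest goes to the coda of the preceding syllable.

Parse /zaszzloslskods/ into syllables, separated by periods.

Vowels present: a, o, o; each is a nucleus, giving 3 syllables.
σ1/σ2 boundary: /szzl/ — longest licit onset from the right is /zl/, leaving /sz/ as coda.
σ2/σ3 boundary: cluster /slsk/ — the longest permitted-onset suffix is /sk/; onset = /sk/, preceding coda = /sl/.

zasz.zlosl.skods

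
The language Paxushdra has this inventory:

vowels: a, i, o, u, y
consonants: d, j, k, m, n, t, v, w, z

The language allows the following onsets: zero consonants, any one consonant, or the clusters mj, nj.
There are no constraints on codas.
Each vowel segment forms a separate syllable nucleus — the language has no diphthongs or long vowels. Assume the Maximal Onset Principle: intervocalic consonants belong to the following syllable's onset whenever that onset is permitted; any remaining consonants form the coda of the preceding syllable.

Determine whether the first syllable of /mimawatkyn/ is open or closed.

The vowels are i, a, a, y — 4 nuclei, so 4 syllables.
σ1/σ2 boundary: just /m/ — single C goes to the following onset.
σ2/σ3 boundary: just /w/ — single C goes to the following onset.
σ3/σ4 boundary: /tk/; trying suffixes from longest down, /k/ is the first permitted one, so coda /t/ | onset /k/.
Result: mi.ma.wat.kyn.
Syllable 1 is /mi/; it ends in its nucleus with no coda, so it is open.

open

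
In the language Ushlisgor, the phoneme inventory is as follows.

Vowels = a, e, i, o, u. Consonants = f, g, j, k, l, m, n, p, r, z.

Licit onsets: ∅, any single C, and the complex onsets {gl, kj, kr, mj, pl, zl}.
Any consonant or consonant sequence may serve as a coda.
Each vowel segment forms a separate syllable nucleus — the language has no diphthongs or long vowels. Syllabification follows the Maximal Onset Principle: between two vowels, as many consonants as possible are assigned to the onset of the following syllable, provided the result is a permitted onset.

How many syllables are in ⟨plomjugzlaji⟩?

Vowels present: o, u, a, i; each is a nucleus, giving 4 syllables.

4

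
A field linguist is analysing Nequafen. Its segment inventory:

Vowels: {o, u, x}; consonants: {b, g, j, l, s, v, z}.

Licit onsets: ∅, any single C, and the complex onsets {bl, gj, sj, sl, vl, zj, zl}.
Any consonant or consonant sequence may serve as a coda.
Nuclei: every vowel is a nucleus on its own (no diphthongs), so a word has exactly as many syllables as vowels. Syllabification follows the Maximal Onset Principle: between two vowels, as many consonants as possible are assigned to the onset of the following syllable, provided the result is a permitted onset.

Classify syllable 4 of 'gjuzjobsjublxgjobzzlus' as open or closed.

open

Nuclei (vowels): u, o, u, x, o, u → 6 syllables.
σ1/σ2 boundary: /zj/ — entire cluster is a permitted onset → onset /zj/, coda ∅.
σ2/σ3 boundary: /bsj/ — longest licit onset from the right is /sj/, leaving /b/ as coda.
σ3/σ4 boundary: /bl/ — entire cluster is a permitted onset → onset /bl/, coda ∅.
σ4/σ5 boundary: cluster /gj/ — /gj/ is itself a permitted onset, so the whole cluster goes right; preceding coda = ∅.
σ5/σ6 boundary: /bzzl/ splits as /bz/ + /zl/ (/zl/ is the longest suffix that is a licit onset).
Putting it together: gju.zjob.sju.blx.gjobz.zlus.
Syllable 4 is /blx/; it ends in its nucleus with no coda, so it is open.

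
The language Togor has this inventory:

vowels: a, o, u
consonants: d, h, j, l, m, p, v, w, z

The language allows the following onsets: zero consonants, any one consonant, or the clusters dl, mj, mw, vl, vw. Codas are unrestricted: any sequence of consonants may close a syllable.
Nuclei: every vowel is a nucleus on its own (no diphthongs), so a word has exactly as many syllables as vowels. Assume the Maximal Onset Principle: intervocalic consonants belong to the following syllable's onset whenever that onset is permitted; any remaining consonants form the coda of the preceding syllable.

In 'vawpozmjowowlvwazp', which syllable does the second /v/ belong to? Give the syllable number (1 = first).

5

Vowels present: a, o, o, o, a; each is a nucleus, giving 5 syllables.
/a…o/ gap (V1→V2): /wp/ — longest licit onset from the right is /p/, leaving /w/ as coda.
/o…o/ gap (V2→V3): /zmj/; trying suffixes from longest down, /mj/ is the first permitted one, so coda /z/ | onset /mj/.
/o…o/ gap (V3→V4): just /w/ — single C goes to the following onset.
/o…a/ gap (V4→V5): cluster /wlvw/ — the longest permitted-onset suffix is /vw/; onset = /vw/, preceding coda = /wl/.
Syllabification: vaw.poz.mjo.wowl.vwazp.
The second /v/ is in the onset of syllable 5 (/vwazp/).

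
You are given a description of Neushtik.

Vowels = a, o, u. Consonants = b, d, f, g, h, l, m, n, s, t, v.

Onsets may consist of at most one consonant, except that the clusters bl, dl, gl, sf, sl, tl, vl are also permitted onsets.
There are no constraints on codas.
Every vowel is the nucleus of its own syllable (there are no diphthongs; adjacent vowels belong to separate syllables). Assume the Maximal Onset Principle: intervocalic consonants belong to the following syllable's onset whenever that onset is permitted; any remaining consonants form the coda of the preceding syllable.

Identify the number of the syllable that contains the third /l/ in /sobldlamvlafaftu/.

3

The vowels are o, a, a, a, u — 5 nuclei, so 5 syllables.
Between /o/ (V1) and /a/ (V2): /bldl/ — longest licit onset from the right is /dl/, leaving /bl/ as coda.
Between /a/ (V2) and /a/ (V3): /mvl/; trying suffixes from longest down, /vl/ is the first permitted one, so coda /m/ | onset /vl/.
Between /a/ (V3) and /a/ (V4): /f/ is a single consonant, so it becomes the next onset.
Between /a/ (V4) and /u/ (V5): cluster /ft/ — the longest permitted-onset suffix is /t/; onset = /t/, preceding coda = /f/.
Syllabification: sobl.dlam.vla.faf.tu.
The third /l/ is in the onset of syllable 3 (/vla/).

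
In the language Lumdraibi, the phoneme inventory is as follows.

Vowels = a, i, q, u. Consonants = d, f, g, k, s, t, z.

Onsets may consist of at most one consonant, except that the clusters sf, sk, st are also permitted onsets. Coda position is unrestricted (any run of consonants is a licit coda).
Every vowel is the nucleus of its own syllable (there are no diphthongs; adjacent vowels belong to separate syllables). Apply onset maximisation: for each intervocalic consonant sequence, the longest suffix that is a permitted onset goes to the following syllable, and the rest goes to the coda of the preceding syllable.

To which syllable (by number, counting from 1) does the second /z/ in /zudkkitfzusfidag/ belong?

Vowels present: u, i, u, i, a; each is a nucleus, giving 5 syllables.
Between /u/ (V1) and /i/ (V2): cluster /dkk/ — the longest permitted-onset suffix is /k/; onset = /k/, preceding coda = /dk/.
Between /i/ (V2) and /u/ (V3): /tfz/ — longest licit onset from the right is /z/, leaving /tf/ as coda.
Between /u/ (V3) and /i/ (V4): /sf/ — entire cluster is a permitted onset → onset /sf/, coda ∅.
Between /i/ (V4) and /a/ (V5): /d/ is a single consonant, so it becomes the next onset.
Putting it together: zudk.kitf.zu.sfi.dag.
The second /z/ is in the onset of syllable 3 (/zu/).

3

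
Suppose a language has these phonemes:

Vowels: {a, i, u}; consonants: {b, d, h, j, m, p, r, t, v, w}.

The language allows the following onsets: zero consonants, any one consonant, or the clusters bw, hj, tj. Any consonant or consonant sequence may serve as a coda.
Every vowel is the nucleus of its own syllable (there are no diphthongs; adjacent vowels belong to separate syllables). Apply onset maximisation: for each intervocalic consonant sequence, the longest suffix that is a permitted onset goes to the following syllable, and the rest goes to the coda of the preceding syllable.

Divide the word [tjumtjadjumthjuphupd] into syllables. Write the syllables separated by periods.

Vowels present: u, a, u, u, u; each is a nucleus, giving 5 syllables.
σ1/σ2 boundary: /mtj/; trying suffixes from longest down, /tj/ is the first permitted one, so coda /m/ | onset /tj/.
σ2/σ3 boundary: /dj/ — longest licit onset from the right is /j/, leaving /d/ as coda.
σ3/σ4 boundary: /mthj/; trying suffixes from longest down, /hj/ is the first permitted one, so coda /mt/ | onset /hj/.
σ4/σ5 boundary: /ph/; trying suffixes from longest down, /h/ is the first permitted one, so coda /p/ | onset /h/.

tjum.tjad.jumt.hjup.hupd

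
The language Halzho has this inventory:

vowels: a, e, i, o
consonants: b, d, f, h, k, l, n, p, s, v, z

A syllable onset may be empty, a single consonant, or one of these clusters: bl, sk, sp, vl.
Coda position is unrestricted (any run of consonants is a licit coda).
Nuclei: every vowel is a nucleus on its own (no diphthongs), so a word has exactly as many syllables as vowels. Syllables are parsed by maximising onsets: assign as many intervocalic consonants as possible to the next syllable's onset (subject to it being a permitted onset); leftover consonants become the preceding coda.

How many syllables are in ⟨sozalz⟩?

2

Vowels present: o, a; each is a nucleus, giving 2 syllables.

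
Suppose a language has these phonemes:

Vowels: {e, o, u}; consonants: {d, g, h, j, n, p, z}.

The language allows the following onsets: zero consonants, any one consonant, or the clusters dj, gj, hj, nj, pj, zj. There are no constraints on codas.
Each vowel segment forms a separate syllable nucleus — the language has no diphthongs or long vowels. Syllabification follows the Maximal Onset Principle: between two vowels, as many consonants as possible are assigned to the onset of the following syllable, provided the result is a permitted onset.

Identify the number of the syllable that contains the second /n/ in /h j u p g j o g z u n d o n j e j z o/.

Vowels present: u, o, u, o, e, o; each is a nucleus, giving 6 syllables.
Between /u/ (V1) and /o/ (V2): /pgj/ — longest licit onset from the right is /gj/, leaving /p/ as coda.
Between /o/ (V2) and /u/ (V3): /gz/ — longest licit onset from the right is /z/, leaving /g/ as coda.
Between /u/ (V3) and /o/ (V4): /nd/ — longest licit onset from the right is /d/, leaving /n/ as coda.
Between /o/ (V4) and /e/ (V5): /nj/ — entire cluster is a permitted onset → onset /nj/, coda ∅.
Between /e/ (V5) and /o/ (V6): /jz/ splits as /j/ + /z/ (/z/ is the longest suffix that is a licit onset).
Syllabification: hjup.gjog.zun.do.njej.zo.
The second /n/ is in the onset of syllable 5 (/njej/).

5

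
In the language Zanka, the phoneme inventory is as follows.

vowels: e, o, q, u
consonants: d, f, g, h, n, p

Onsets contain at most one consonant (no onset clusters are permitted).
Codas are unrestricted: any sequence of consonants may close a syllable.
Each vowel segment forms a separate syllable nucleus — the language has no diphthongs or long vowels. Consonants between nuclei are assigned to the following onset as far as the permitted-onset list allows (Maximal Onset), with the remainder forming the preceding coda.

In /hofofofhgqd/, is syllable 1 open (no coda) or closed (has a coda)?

The vowels are o, o, o, q — 4 nuclei, so 4 syllables.
V1 /o/ – V2 /o/: /f/ → onset of the next syllable (single consonants are always licit onsets).
V2 /o/ – V3 /o/: just /f/ — single C goes to the following onset.
V3 /o/ – V4 /q/: /fhg/ — longest licit onset from the right is /g/, leaving /fh/ as coda.
Syllabification: ho.fo.fofh.gqd.
Syllable 1 is /ho/; it ends in its nucleus with no coda, so it is open.

open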